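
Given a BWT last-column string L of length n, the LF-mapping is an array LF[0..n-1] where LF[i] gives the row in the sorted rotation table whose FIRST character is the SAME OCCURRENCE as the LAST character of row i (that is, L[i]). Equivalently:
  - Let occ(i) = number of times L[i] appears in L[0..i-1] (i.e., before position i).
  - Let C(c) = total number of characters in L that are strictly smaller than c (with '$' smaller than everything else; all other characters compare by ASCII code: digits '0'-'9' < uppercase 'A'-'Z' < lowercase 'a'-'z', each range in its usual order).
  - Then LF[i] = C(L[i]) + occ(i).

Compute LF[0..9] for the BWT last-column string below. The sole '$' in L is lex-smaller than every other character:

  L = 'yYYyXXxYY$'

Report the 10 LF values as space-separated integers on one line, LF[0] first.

Char counts: '$':1, 'X':2, 'Y':4, 'x':1, 'y':2
C (first-col start): C('$')=0, C('X')=1, C('Y')=3, C('x')=7, C('y')=8
L[0]='y': occ=0, LF[0]=C('y')+0=8+0=8
L[1]='Y': occ=0, LF[1]=C('Y')+0=3+0=3
L[2]='Y': occ=1, LF[2]=C('Y')+1=3+1=4
L[3]='y': occ=1, LF[3]=C('y')+1=8+1=9
L[4]='X': occ=0, LF[4]=C('X')+0=1+0=1
L[5]='X': occ=1, LF[5]=C('X')+1=1+1=2
L[6]='x': occ=0, LF[6]=C('x')+0=7+0=7
L[7]='Y': occ=2, LF[7]=C('Y')+2=3+2=5
L[8]='Y': occ=3, LF[8]=C('Y')+3=3+3=6
L[9]='$': occ=0, LF[9]=C('$')+0=0+0=0

Answer: 8 3 4 9 1 2 7 5 6 0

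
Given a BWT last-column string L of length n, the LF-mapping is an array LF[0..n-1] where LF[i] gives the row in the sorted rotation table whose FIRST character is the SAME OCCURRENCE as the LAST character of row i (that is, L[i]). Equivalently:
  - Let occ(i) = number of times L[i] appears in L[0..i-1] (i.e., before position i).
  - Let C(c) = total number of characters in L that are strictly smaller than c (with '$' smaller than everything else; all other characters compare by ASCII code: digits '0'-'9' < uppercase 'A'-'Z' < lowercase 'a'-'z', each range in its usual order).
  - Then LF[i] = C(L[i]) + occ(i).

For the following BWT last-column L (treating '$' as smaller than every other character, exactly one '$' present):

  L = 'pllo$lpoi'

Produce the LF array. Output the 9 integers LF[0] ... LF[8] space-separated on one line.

Answer: 7 2 3 5 0 4 8 6 1

Derivation:
Char counts: '$':1, 'i':1, 'l':3, 'o':2, 'p':2
C (first-col start): C('$')=0, C('i')=1, C('l')=2, C('o')=5, C('p')=7
L[0]='p': occ=0, LF[0]=C('p')+0=7+0=7
L[1]='l': occ=0, LF[1]=C('l')+0=2+0=2
L[2]='l': occ=1, LF[2]=C('l')+1=2+1=3
L[3]='o': occ=0, LF[3]=C('o')+0=5+0=5
L[4]='$': occ=0, LF[4]=C('$')+0=0+0=0
L[5]='l': occ=2, LF[5]=C('l')+2=2+2=4
L[6]='p': occ=1, LF[6]=C('p')+1=7+1=8
L[7]='o': occ=1, LF[7]=C('o')+1=5+1=6
L[8]='i': occ=0, LF[8]=C('i')+0=1+0=1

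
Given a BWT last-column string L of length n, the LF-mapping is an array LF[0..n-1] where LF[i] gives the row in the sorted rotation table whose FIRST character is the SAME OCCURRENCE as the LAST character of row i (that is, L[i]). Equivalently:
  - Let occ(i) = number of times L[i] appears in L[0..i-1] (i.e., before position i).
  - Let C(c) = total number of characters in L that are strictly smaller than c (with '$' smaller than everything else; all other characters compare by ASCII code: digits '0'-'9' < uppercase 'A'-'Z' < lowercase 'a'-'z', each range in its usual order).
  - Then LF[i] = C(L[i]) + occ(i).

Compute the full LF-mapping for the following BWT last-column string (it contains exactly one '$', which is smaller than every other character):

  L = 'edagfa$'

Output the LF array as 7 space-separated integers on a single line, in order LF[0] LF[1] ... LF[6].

Char counts: '$':1, 'a':2, 'd':1, 'e':1, 'f':1, 'g':1
C (first-col start): C('$')=0, C('a')=1, C('d')=3, C('e')=4, C('f')=5, C('g')=6
L[0]='e': occ=0, LF[0]=C('e')+0=4+0=4
L[1]='d': occ=0, LF[1]=C('d')+0=3+0=3
L[2]='a': occ=0, LF[2]=C('a')+0=1+0=1
L[3]='g': occ=0, LF[3]=C('g')+0=6+0=6
L[4]='f': occ=0, LF[4]=C('f')+0=5+0=5
L[5]='a': occ=1, LF[5]=C('a')+1=1+1=2
L[6]='$': occ=0, LF[6]=C('$')+0=0+0=0

Answer: 4 3 1 6 5 2 0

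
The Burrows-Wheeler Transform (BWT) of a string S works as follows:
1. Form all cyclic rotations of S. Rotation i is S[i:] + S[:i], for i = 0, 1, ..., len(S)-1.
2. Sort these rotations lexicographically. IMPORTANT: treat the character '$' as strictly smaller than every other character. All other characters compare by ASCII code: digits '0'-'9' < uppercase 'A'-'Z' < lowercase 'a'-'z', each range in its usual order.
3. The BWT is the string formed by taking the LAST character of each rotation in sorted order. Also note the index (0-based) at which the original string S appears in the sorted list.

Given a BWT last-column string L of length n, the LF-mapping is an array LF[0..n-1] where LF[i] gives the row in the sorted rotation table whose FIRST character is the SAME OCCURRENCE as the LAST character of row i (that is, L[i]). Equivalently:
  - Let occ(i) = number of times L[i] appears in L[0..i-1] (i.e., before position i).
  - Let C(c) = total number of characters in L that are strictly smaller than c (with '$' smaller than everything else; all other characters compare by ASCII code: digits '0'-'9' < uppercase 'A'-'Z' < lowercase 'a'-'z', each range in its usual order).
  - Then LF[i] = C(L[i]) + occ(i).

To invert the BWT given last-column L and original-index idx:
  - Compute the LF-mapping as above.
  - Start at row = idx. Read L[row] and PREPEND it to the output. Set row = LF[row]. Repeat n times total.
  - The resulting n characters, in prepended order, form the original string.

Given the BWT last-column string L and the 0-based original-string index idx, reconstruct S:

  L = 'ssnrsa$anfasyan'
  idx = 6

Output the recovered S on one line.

LF mapping: 10 11 6 9 12 1 0 2 7 5 3 13 14 4 8
Walk LF starting at row 6, prepending L[row]:
  step 1: row=6, L[6]='$', prepend. Next row=LF[6]=0
  step 2: row=0, L[0]='s', prepend. Next row=LF[0]=10
  step 3: row=10, L[10]='a', prepend. Next row=LF[10]=3
  step 4: row=3, L[3]='r', prepend. Next row=LF[3]=9
  step 5: row=9, L[9]='f', prepend. Next row=LF[9]=5
  step 6: row=5, L[5]='a', prepend. Next row=LF[5]=1
  step 7: row=1, L[1]='s', prepend. Next row=LF[1]=11
  step 8: row=11, L[11]='s', prepend. Next row=LF[11]=13
  step 9: row=13, L[13]='a', prepend. Next row=LF[13]=4
  step 10: row=4, L[4]='s', prepend. Next row=LF[4]=12
  step 11: row=12, L[12]='y', prepend. Next row=LF[12]=14
  step 12: row=14, L[14]='n', prepend. Next row=LF[14]=8
  step 13: row=8, L[8]='n', prepend. Next row=LF[8]=7
  step 14: row=7, L[7]='a', prepend. Next row=LF[7]=2
  step 15: row=2, L[2]='n', prepend. Next row=LF[2]=6
Reversed output: nannysassafras$

Answer: nannysassafras$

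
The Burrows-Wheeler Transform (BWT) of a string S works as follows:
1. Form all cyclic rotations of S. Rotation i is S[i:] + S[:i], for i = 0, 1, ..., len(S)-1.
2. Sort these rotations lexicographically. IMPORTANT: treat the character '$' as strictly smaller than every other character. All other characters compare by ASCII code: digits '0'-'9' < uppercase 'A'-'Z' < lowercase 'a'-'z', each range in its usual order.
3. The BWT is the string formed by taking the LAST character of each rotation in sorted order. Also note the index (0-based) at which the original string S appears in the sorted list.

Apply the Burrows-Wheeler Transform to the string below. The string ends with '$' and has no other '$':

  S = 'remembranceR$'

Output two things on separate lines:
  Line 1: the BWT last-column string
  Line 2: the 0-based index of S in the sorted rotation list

Answer: Rermncmreeab$
12

Derivation:
All 13 rotations (rotation i = S[i:]+S[:i]):
  rot[0] = remembranceR$
  rot[1] = emembranceR$r
  rot[2] = membranceR$re
  rot[3] = embranceR$rem
  rot[4] = mbranceR$reme
  rot[5] = branceR$remem
  rot[6] = ranceR$rememb
  rot[7] = anceR$remembr
  rot[8] = nceR$remembra
  rot[9] = ceR$remembran
  rot[10] = eR$remembranc
  rot[11] = R$remembrance
  rot[12] = $remembranceR
Sorted (with $ < everything):
  sorted[0] = $remembranceR  (last char: 'R')
  sorted[1] = R$remembrance  (last char: 'e')
  sorted[2] = anceR$remembr  (last char: 'r')
  sorted[3] = branceR$remem  (last char: 'm')
  sorted[4] = ceR$remembran  (last char: 'n')
  sorted[5] = eR$remembranc  (last char: 'c')
  sorted[6] = embranceR$rem  (last char: 'm')
  sorted[7] = emembranceR$r  (last char: 'r')
  sorted[8] = mbranceR$reme  (last char: 'e')
  sorted[9] = membranceR$re  (last char: 'e')
  sorted[10] = nceR$remembra  (last char: 'a')
  sorted[11] = ranceR$rememb  (last char: 'b')
  sorted[12] = remembranceR$  (last char: '$')
Last column: Rermncmreeab$
Original string S is at sorted index 12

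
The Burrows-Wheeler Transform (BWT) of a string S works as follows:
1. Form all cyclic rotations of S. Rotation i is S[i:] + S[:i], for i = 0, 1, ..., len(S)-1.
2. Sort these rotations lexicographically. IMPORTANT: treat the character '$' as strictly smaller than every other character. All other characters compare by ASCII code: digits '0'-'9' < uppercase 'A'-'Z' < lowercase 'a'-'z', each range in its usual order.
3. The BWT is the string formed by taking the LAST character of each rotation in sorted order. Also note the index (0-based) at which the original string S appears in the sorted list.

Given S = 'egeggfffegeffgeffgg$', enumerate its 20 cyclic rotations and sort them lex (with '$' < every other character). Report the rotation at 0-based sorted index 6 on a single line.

All 20 rotations (rotation i = S[i:]+S[:i]):
  rot[0] = egeggfffegeffgeffgg$
  rot[1] = geggfffegeffgeffgg$e
  rot[2] = eggfffegeffgeffgg$eg
  rot[3] = ggfffegeffgeffgg$ege
  rot[4] = gfffegeffgeffgg$egeg
  rot[5] = fffegeffgeffgg$egegg
  rot[6] = ffegeffgeffgg$egeggf
  rot[7] = fegeffgeffgg$egeggff
  rot[8] = egeffgeffgg$egeggfff
  rot[9] = geffgeffgg$egeggfffe
  rot[10] = effgeffgg$egeggfffeg
  rot[11] = ffgeffgg$egeggfffege
  rot[12] = fgeffgg$egeggfffegef
  rot[13] = geffgg$egeggfffegeff
  rot[14] = effgg$egeggfffegeffg
  rot[15] = ffgg$egeggfffegeffge
  rot[16] = fgg$egeggfffegeffgef
  rot[17] = gg$egeggfffegeffgeff
  rot[18] = g$egeggfffegeffgeffg
  rot[19] = $egeggfffegeffgeffgg
Sorted (with $ < everything):
  sorted[0] = $egeggfffegeffgeffgg
  sorted[1] = effgeffgg$egeggfffeg
  sorted[2] = effgg$egeggfffegeffg
  sorted[3] = egeffgeffgg$egeggfff
  sorted[4] = egeggfffegeffgeffgg$
  sorted[5] = eggfffegeffgeffgg$eg
  sorted[6] = fegeffgeffgg$egeggff
  sorted[7] = ffegeffgeffgg$egeggf
  sorted[8] = fffegeffgeffgg$egegg
  sorted[9] = ffgeffgg$egeggfffege
  sorted[10] = ffgg$egeggfffegeffge
  sorted[11] = fgeffgg$egeggfffegef
  sorted[12] = fgg$egeggfffegeffgef
  sorted[13] = g$egeggfffegeffgeffg
  sorted[14] = geffgeffgg$egeggfffe
  sorted[15] = geffgg$egeggfffegeff
  sorted[16] = geggfffegeffgeffgg$e
  sorted[17] = gfffegeffgeffgg$egeg
  sorted[18] = gg$egeggfffegeffgeff
  sorted[19] = ggfffegeffgeffgg$ege
sorted[6] = fegeffgeffgg$egeggff

Answer: fegeffgeffgg$egeggff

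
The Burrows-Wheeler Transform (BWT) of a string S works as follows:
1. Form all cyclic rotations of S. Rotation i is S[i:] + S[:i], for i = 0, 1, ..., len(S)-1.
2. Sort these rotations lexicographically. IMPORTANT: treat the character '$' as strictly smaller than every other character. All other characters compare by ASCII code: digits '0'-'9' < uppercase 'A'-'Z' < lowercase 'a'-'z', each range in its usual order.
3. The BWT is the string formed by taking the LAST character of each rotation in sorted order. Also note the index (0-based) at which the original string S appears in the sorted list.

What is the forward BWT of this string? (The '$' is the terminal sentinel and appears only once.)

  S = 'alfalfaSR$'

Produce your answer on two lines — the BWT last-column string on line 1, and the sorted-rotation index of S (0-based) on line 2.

Answer: RSaff$llaa
5

Derivation:
All 10 rotations (rotation i = S[i:]+S[:i]):
  rot[0] = alfalfaSR$
  rot[1] = lfalfaSR$a
  rot[2] = falfaSR$al
  rot[3] = alfaSR$alf
  rot[4] = lfaSR$alfa
  rot[5] = faSR$alfal
  rot[6] = aSR$alfalf
  rot[7] = SR$alfalfa
  rot[8] = R$alfalfaS
  rot[9] = $alfalfaSR
Sorted (with $ < everything):
  sorted[0] = $alfalfaSR  (last char: 'R')
  sorted[1] = R$alfalfaS  (last char: 'S')
  sorted[2] = SR$alfalfa  (last char: 'a')
  sorted[3] = aSR$alfalf  (last char: 'f')
  sorted[4] = alfaSR$alf  (last char: 'f')
  sorted[5] = alfalfaSR$  (last char: '$')
  sorted[6] = faSR$alfal  (last char: 'l')
  sorted[7] = falfaSR$al  (last char: 'l')
  sorted[8] = lfaSR$alfa  (last char: 'a')
  sorted[9] = lfalfaSR$a  (last char: 'a')
Last column: RSaff$llaa
Original string S is at sorted index 5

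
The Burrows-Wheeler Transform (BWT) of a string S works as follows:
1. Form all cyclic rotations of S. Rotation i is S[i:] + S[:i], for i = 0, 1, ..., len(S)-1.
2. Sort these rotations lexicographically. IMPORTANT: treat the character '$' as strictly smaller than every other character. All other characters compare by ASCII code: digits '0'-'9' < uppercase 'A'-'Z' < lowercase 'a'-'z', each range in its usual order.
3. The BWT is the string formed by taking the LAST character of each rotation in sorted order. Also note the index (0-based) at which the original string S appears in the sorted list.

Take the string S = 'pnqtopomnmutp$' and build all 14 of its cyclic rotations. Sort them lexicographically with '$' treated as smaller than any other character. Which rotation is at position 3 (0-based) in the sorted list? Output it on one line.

Answer: nmutp$pnqtopom

Derivation:
All 14 rotations (rotation i = S[i:]+S[:i]):
  rot[0] = pnqtopomnmutp$
  rot[1] = nqtopomnmutp$p
  rot[2] = qtopomnmutp$pn
  rot[3] = topomnmutp$pnq
  rot[4] = opomnmutp$pnqt
  rot[5] = pomnmutp$pnqto
  rot[6] = omnmutp$pnqtop
  rot[7] = mnmutp$pnqtopo
  rot[8] = nmutp$pnqtopom
  rot[9] = mutp$pnqtopomn
  rot[10] = utp$pnqtopomnm
  rot[11] = tp$pnqtopomnmu
  rot[12] = p$pnqtopomnmut
  rot[13] = $pnqtopomnmutp
Sorted (with $ < everything):
  sorted[0] = $pnqtopomnmutp
  sorted[1] = mnmutp$pnqtopo
  sorted[2] = mutp$pnqtopomn
  sorted[3] = nmutp$pnqtopom
  sorted[4] = nqtopomnmutp$p
  sorted[5] = omnmutp$pnqtop
  sorted[6] = opomnmutp$pnqt
  sorted[7] = p$pnqtopomnmut
  sorted[8] = pnqtopomnmutp$
  sorted[9] = pomnmutp$pnqto
  sorted[10] = qtopomnmutp$pn
  sorted[11] = topomnmutp$pnq
  sorted[12] = tp$pnqtopomnmu
  sorted[13] = utp$pnqtopomnm
sorted[3] = nmutp$pnqtopom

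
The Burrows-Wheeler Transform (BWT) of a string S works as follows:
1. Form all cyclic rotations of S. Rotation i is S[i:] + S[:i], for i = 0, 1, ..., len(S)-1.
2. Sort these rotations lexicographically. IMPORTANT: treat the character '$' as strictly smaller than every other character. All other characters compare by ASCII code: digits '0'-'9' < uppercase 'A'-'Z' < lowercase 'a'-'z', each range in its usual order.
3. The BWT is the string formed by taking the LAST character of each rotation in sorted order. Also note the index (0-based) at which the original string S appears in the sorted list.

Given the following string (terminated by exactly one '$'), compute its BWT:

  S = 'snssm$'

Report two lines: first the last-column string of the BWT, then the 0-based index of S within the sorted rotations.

All 6 rotations (rotation i = S[i:]+S[:i]):
  rot[0] = snssm$
  rot[1] = nssm$s
  rot[2] = ssm$sn
  rot[3] = sm$sns
  rot[4] = m$snss
  rot[5] = $snssm
Sorted (with $ < everything):
  sorted[0] = $snssm  (last char: 'm')
  sorted[1] = m$snss  (last char: 's')
  sorted[2] = nssm$s  (last char: 's')
  sorted[3] = sm$sns  (last char: 's')
  sorted[4] = snssm$  (last char: '$')
  sorted[5] = ssm$sn  (last char: 'n')
Last column: msss$n
Original string S is at sorted index 4

Answer: msss$n
4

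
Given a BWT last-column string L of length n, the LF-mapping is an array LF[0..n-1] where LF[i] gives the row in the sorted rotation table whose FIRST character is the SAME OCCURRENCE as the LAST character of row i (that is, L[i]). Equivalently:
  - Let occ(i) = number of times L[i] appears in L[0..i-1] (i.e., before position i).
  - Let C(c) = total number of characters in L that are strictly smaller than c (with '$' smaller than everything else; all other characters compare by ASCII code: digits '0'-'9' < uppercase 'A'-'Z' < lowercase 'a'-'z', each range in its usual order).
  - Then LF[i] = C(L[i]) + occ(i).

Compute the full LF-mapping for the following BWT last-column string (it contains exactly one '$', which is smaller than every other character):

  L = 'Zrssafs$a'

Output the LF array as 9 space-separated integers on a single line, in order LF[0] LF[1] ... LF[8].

Answer: 1 5 6 7 2 4 8 0 3

Derivation:
Char counts: '$':1, 'Z':1, 'a':2, 'f':1, 'r':1, 's':3
C (first-col start): C('$')=0, C('Z')=1, C('a')=2, C('f')=4, C('r')=5, C('s')=6
L[0]='Z': occ=0, LF[0]=C('Z')+0=1+0=1
L[1]='r': occ=0, LF[1]=C('r')+0=5+0=5
L[2]='s': occ=0, LF[2]=C('s')+0=6+0=6
L[3]='s': occ=1, LF[3]=C('s')+1=6+1=7
L[4]='a': occ=0, LF[4]=C('a')+0=2+0=2
L[5]='f': occ=0, LF[5]=C('f')+0=4+0=4
L[6]='s': occ=2, LF[6]=C('s')+2=6+2=8
L[7]='$': occ=0, LF[7]=C('$')+0=0+0=0
L[8]='a': occ=1, LF[8]=C('a')+1=2+1=3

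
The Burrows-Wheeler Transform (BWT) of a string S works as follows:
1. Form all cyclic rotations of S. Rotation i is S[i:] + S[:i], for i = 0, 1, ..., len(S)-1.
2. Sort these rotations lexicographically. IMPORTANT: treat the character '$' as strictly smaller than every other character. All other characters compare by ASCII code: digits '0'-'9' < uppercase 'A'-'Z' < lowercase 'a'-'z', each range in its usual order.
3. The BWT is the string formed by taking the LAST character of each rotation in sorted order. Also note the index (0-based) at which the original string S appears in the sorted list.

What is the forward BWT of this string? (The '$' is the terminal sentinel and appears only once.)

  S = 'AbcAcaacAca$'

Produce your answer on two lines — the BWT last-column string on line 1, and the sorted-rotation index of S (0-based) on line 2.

All 12 rotations (rotation i = S[i:]+S[:i]):
  rot[0] = AbcAcaacAca$
  rot[1] = bcAcaacAca$A
  rot[2] = cAcaacAca$Ab
  rot[3] = AcaacAca$Abc
  rot[4] = caacAca$AbcA
  rot[5] = aacAca$AbcAc
  rot[6] = acAca$AbcAca
  rot[7] = cAca$AbcAcaa
  rot[8] = Aca$AbcAcaac
  rot[9] = ca$AbcAcaacA
  rot[10] = a$AbcAcaacAc
  rot[11] = $AbcAcaacAca
Sorted (with $ < everything):
  sorted[0] = $AbcAcaacAca  (last char: 'a')
  sorted[1] = AbcAcaacAca$  (last char: '$')
  sorted[2] = Aca$AbcAcaac  (last char: 'c')
  sorted[3] = AcaacAca$Abc  (last char: 'c')
  sorted[4] = a$AbcAcaacAc  (last char: 'c')
  sorted[5] = aacAca$AbcAc  (last char: 'c')
  sorted[6] = acAca$AbcAca  (last char: 'a')
  sorted[7] = bcAcaacAca$A  (last char: 'A')
  sorted[8] = cAca$AbcAcaa  (last char: 'a')
  sorted[9] = cAcaacAca$Ab  (last char: 'b')
  sorted[10] = ca$AbcAcaacA  (last char: 'A')
  sorted[11] = caacAca$AbcA  (last char: 'A')
Last column: a$ccccaAabAA
Original string S is at sorted index 1

Answer: a$ccccaAabAA
1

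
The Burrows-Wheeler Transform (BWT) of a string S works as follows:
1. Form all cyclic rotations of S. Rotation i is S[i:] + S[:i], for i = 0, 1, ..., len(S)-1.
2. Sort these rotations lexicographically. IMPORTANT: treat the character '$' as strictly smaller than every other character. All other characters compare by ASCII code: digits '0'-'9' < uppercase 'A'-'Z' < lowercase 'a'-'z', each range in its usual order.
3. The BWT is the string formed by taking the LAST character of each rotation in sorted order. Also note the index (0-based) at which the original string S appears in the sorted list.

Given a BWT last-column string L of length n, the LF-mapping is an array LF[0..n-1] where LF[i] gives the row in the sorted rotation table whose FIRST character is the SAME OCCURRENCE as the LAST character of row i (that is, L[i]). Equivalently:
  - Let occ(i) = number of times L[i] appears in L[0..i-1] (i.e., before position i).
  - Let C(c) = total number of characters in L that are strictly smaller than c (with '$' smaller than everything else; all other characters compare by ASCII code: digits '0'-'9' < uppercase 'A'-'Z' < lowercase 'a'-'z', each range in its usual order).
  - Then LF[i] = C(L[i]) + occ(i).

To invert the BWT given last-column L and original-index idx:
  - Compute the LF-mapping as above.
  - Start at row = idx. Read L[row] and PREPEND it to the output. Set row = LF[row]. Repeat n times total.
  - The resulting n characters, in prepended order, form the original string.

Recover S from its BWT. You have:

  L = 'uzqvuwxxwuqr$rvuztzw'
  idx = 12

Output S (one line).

Answer: wtzqqvrvwzzxurwuuxu$

Derivation:
LF mapping: 6 17 1 10 7 12 15 16 13 8 2 3 0 4 11 9 18 5 19 14
Walk LF starting at row 12, prepending L[row]:
  step 1: row=12, L[12]='$', prepend. Next row=LF[12]=0
  step 2: row=0, L[0]='u', prepend. Next row=LF[0]=6
  step 3: row=6, L[6]='x', prepend. Next row=LF[6]=15
  step 4: row=15, L[15]='u', prepend. Next row=LF[15]=9
  step 5: row=9, L[9]='u', prepend. Next row=LF[9]=8
  step 6: row=8, L[8]='w', prepend. Next row=LF[8]=13
  step 7: row=13, L[13]='r', prepend. Next row=LF[13]=4
  step 8: row=4, L[4]='u', prepend. Next row=LF[4]=7
  step 9: row=7, L[7]='x', prepend. Next row=LF[7]=16
  step 10: row=16, L[16]='z', prepend. Next row=LF[16]=18
  step 11: row=18, L[18]='z', prepend. Next row=LF[18]=19
  step 12: row=19, L[19]='w', prepend. Next row=LF[19]=14
  step 13: row=14, L[14]='v', prepend. Next row=LF[14]=11
  step 14: row=11, L[11]='r', prepend. Next row=LF[11]=3
  step 15: row=3, L[3]='v', prepend. Next row=LF[3]=10
  step 16: row=10, L[10]='q', prepend. Next row=LF[10]=2
  step 17: row=2, L[2]='q', prepend. Next row=LF[2]=1
  step 18: row=1, L[1]='z', prepend. Next row=LF[1]=17
  step 19: row=17, L[17]='t', prepend. Next row=LF[17]=5
  step 20: row=5, L[5]='w', prepend. Next row=LF[5]=12
Reversed output: wtzqqvrvwzzxurwuuxu$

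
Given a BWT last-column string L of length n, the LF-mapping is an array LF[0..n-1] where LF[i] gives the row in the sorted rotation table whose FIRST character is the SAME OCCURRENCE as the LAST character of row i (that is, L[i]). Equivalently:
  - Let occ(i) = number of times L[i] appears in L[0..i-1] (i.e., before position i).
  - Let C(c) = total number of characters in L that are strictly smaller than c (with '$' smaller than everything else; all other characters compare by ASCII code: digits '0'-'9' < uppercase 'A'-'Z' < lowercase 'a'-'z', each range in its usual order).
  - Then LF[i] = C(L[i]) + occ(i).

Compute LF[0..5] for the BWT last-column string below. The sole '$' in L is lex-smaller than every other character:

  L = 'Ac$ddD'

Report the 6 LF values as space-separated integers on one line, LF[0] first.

Char counts: '$':1, 'A':1, 'D':1, 'c':1, 'd':2
C (first-col start): C('$')=0, C('A')=1, C('D')=2, C('c')=3, C('d')=4
L[0]='A': occ=0, LF[0]=C('A')+0=1+0=1
L[1]='c': occ=0, LF[1]=C('c')+0=3+0=3
L[2]='$': occ=0, LF[2]=C('$')+0=0+0=0
L[3]='d': occ=0, LF[3]=C('d')+0=4+0=4
L[4]='d': occ=1, LF[4]=C('d')+1=4+1=5
L[5]='D': occ=0, LF[5]=C('D')+0=2+0=2

Answer: 1 3 0 4 5 2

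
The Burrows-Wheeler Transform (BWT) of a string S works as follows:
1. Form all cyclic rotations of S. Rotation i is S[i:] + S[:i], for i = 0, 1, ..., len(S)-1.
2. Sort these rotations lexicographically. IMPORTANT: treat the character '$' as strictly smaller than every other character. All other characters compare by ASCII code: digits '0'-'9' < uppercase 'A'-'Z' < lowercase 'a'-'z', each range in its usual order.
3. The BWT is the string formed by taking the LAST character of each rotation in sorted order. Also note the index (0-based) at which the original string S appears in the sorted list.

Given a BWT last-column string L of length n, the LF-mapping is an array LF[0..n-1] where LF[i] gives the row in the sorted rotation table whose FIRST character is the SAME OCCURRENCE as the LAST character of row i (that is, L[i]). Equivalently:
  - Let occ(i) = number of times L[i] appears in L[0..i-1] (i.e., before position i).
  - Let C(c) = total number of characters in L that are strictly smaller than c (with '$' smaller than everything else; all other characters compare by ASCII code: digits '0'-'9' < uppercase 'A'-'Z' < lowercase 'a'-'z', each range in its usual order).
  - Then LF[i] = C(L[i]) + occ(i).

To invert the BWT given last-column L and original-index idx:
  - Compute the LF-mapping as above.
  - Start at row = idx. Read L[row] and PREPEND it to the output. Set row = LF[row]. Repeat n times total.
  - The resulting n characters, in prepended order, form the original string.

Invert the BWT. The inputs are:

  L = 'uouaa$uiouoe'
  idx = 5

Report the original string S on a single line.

Answer: oaeuuaiouou$

Derivation:
LF mapping: 8 5 9 1 2 0 10 4 6 11 7 3
Walk LF starting at row 5, prepending L[row]:
  step 1: row=5, L[5]='$', prepend. Next row=LF[5]=0
  step 2: row=0, L[0]='u', prepend. Next row=LF[0]=8
  step 3: row=8, L[8]='o', prepend. Next row=LF[8]=6
  step 4: row=6, L[6]='u', prepend. Next row=LF[6]=10
  step 5: row=10, L[10]='o', prepend. Next row=LF[10]=7
  step 6: row=7, L[7]='i', prepend. Next row=LF[7]=4
  step 7: row=4, L[4]='a', prepend. Next row=LF[4]=2
  step 8: row=2, L[2]='u', prepend. Next row=LF[2]=9
  step 9: row=9, L[9]='u', prepend. Next row=LF[9]=11
  step 10: row=11, L[11]='e', prepend. Next row=LF[11]=3
  step 11: row=3, L[3]='a', prepend. Next row=LF[3]=1
  step 12: row=1, L[1]='o', prepend. Next row=LF[1]=5
Reversed output: oaeuuaiouou$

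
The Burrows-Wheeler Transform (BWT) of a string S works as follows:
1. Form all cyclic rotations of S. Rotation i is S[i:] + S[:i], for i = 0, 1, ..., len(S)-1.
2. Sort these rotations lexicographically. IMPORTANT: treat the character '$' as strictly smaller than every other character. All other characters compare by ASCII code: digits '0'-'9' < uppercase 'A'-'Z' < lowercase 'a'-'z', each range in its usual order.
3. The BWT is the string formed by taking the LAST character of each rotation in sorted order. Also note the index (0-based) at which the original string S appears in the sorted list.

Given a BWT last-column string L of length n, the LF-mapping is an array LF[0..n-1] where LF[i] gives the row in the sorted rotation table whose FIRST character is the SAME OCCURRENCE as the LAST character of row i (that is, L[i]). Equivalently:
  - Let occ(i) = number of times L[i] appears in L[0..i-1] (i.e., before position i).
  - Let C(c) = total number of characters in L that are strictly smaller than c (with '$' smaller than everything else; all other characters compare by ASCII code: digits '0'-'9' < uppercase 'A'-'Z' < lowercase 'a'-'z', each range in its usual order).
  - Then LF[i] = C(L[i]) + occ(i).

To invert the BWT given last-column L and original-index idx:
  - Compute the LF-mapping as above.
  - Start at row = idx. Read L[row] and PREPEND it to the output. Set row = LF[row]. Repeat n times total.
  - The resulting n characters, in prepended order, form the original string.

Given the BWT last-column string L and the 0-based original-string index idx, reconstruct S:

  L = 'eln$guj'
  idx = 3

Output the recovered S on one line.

LF mapping: 1 4 5 0 2 6 3
Walk LF starting at row 3, prepending L[row]:
  step 1: row=3, L[3]='$', prepend. Next row=LF[3]=0
  step 2: row=0, L[0]='e', prepend. Next row=LF[0]=1
  step 3: row=1, L[1]='l', prepend. Next row=LF[1]=4
  step 4: row=4, L[4]='g', prepend. Next row=LF[4]=2
  step 5: row=2, L[2]='n', prepend. Next row=LF[2]=5
  step 6: row=5, L[5]='u', prepend. Next row=LF[5]=6
  step 7: row=6, L[6]='j', prepend. Next row=LF[6]=3
Reversed output: jungle$

Answer: jungle$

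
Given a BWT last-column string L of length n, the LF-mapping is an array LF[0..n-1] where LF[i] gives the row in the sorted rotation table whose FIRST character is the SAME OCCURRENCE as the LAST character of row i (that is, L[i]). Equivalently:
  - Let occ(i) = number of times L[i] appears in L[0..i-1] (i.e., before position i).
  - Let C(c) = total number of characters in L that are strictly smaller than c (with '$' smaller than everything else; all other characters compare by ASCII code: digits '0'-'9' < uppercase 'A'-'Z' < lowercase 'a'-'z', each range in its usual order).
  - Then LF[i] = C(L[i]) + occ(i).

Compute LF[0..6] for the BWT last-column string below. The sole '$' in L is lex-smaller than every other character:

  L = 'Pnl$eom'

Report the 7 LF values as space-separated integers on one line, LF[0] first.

Char counts: '$':1, 'P':1, 'e':1, 'l':1, 'm':1, 'n':1, 'o':1
C (first-col start): C('$')=0, C('P')=1, C('e')=2, C('l')=3, C('m')=4, C('n')=5, C('o')=6
L[0]='P': occ=0, LF[0]=C('P')+0=1+0=1
L[1]='n': occ=0, LF[1]=C('n')+0=5+0=5
L[2]='l': occ=0, LF[2]=C('l')+0=3+0=3
L[3]='$': occ=0, LF[3]=C('$')+0=0+0=0
L[4]='e': occ=0, LF[4]=C('e')+0=2+0=2
L[5]='o': occ=0, LF[5]=C('o')+0=6+0=6
L[6]='m': occ=0, LF[6]=C('m')+0=4+0=4

Answer: 1 5 3 0 2 6 4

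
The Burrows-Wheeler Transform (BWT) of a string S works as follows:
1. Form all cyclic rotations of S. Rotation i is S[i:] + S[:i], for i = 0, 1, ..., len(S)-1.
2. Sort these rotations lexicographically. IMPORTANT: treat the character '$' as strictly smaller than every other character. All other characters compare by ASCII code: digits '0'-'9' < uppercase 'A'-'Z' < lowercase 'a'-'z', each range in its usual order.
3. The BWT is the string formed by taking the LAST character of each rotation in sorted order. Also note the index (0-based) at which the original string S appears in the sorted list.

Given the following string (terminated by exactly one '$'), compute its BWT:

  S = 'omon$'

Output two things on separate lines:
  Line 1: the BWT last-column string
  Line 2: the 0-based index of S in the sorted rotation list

Answer: noo$m
3

Derivation:
All 5 rotations (rotation i = S[i:]+S[:i]):
  rot[0] = omon$
  rot[1] = mon$o
  rot[2] = on$om
  rot[3] = n$omo
  rot[4] = $omon
Sorted (with $ < everything):
  sorted[0] = $omon  (last char: 'n')
  sorted[1] = mon$o  (last char: 'o')
  sorted[2] = n$omo  (last char: 'o')
  sorted[3] = omon$  (last char: '$')
  sorted[4] = on$om  (last char: 'm')
Last column: noo$m
Original string S is at sorted index 3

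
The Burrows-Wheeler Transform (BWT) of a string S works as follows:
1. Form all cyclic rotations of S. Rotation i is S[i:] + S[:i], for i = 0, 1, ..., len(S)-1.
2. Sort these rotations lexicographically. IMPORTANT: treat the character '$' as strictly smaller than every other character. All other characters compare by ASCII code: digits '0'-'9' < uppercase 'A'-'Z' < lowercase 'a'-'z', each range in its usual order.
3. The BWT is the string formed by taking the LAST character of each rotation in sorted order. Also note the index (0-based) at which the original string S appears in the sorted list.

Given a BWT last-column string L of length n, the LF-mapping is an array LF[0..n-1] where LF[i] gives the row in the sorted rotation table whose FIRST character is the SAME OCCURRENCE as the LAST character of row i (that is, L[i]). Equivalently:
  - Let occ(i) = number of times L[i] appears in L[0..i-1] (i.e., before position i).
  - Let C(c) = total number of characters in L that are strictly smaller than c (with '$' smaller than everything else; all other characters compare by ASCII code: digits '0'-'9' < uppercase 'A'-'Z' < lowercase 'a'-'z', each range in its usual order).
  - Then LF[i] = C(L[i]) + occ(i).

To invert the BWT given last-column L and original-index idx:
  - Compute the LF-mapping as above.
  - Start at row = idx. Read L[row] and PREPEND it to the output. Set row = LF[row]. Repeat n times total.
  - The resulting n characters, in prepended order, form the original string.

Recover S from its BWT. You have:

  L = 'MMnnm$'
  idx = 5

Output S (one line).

Answer: nmnMM$

Derivation:
LF mapping: 1 2 4 5 3 0
Walk LF starting at row 5, prepending L[row]:
  step 1: row=5, L[5]='$', prepend. Next row=LF[5]=0
  step 2: row=0, L[0]='M', prepend. Next row=LF[0]=1
  step 3: row=1, L[1]='M', prepend. Next row=LF[1]=2
  step 4: row=2, L[2]='n', prepend. Next row=LF[2]=4
  step 5: row=4, L[4]='m', prepend. Next row=LF[4]=3
  step 6: row=3, L[3]='n', prepend. Next row=LF[3]=5
Reversed output: nmnMM$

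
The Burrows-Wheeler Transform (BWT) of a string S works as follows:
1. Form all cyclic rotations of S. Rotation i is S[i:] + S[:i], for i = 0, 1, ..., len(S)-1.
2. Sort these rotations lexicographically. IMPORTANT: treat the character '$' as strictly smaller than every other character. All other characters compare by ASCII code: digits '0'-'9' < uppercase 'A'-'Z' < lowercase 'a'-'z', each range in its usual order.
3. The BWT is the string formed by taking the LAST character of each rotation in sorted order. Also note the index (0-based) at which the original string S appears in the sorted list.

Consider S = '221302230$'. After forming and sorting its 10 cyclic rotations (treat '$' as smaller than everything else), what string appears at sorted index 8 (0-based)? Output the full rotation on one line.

All 10 rotations (rotation i = S[i:]+S[:i]):
  rot[0] = 221302230$
  rot[1] = 21302230$2
  rot[2] = 1302230$22
  rot[3] = 302230$221
  rot[4] = 02230$2213
  rot[5] = 2230$22130
  rot[6] = 230$221302
  rot[7] = 30$2213022
  rot[8] = 0$22130223
  rot[9] = $221302230
Sorted (with $ < everything):
  sorted[0] = $221302230
  sorted[1] = 0$22130223
  sorted[2] = 02230$2213
  sorted[3] = 1302230$22
  sorted[4] = 21302230$2
  sorted[5] = 221302230$
  sorted[6] = 2230$22130
  sorted[7] = 230$221302
  sorted[8] = 30$2213022
  sorted[9] = 302230$221
sorted[8] = 30$2213022

Answer: 30$2213022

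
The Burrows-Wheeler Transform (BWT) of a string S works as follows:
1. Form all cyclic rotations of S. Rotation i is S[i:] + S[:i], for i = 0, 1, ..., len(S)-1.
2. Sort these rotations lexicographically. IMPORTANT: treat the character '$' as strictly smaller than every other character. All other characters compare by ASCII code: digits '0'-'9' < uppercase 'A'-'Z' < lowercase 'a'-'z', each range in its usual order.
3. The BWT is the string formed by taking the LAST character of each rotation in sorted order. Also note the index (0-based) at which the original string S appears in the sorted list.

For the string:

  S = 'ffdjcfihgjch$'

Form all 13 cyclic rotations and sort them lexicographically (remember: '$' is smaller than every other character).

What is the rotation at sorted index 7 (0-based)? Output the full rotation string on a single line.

Answer: gjch$ffdjcfih

Derivation:
All 13 rotations (rotation i = S[i:]+S[:i]):
  rot[0] = ffdjcfihgjch$
  rot[1] = fdjcfihgjch$f
  rot[2] = djcfihgjch$ff
  rot[3] = jcfihgjch$ffd
  rot[4] = cfihgjch$ffdj
  rot[5] = fihgjch$ffdjc
  rot[6] = ihgjch$ffdjcf
  rot[7] = hgjch$ffdjcfi
  rot[8] = gjch$ffdjcfih
  rot[9] = jch$ffdjcfihg
  rot[10] = ch$ffdjcfihgj
  rot[11] = h$ffdjcfihgjc
  rot[12] = $ffdjcfihgjch
Sorted (with $ < everything):
  sorted[0] = $ffdjcfihgjch
  sorted[1] = cfihgjch$ffdj
  sorted[2] = ch$ffdjcfihgj
  sorted[3] = djcfihgjch$ff
  sorted[4] = fdjcfihgjch$f
  sorted[5] = ffdjcfihgjch$
  sorted[6] = fihgjch$ffdjc
  sorted[7] = gjch$ffdjcfih
  sorted[8] = h$ffdjcfihgjc
  sorted[9] = hgjch$ffdjcfi
  sorted[10] = ihgjch$ffdjcf
  sorted[11] = jcfihgjch$ffd
  sorted[12] = jch$ffdjcfihg
sorted[7] = gjch$ffdjcfih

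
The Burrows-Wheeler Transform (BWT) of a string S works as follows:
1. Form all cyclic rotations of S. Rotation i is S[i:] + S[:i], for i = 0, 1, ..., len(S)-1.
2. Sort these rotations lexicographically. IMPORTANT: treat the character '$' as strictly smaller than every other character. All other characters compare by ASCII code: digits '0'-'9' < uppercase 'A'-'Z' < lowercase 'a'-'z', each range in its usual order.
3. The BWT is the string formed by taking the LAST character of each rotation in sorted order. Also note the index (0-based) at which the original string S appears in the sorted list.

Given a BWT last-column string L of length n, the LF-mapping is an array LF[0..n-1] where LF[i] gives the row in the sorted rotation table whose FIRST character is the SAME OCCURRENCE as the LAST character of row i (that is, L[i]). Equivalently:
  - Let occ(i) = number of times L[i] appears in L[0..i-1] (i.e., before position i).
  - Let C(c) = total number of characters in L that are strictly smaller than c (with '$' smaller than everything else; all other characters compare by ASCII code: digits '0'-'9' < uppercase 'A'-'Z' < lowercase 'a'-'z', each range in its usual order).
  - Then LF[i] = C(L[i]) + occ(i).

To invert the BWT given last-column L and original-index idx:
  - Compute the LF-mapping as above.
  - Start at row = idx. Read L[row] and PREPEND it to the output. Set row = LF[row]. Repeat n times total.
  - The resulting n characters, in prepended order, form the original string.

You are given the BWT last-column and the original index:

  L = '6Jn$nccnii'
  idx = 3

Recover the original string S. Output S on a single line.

LF mapping: 1 2 7 0 8 3 4 9 5 6
Walk LF starting at row 3, prepending L[row]:
  step 1: row=3, L[3]='$', prepend. Next row=LF[3]=0
  step 2: row=0, L[0]='6', prepend. Next row=LF[0]=1
  step 3: row=1, L[1]='J', prepend. Next row=LF[1]=2
  step 4: row=2, L[2]='n', prepend. Next row=LF[2]=7
  step 5: row=7, L[7]='n', prepend. Next row=LF[7]=9
  step 6: row=9, L[9]='i', prepend. Next row=LF[9]=6
  step 7: row=6, L[6]='c', prepend. Next row=LF[6]=4
  step 8: row=4, L[4]='n', prepend. Next row=LF[4]=8
  step 9: row=8, L[8]='i', prepend. Next row=LF[8]=5
  step 10: row=5, L[5]='c', prepend. Next row=LF[5]=3
Reversed output: cincinnJ6$

Answer: cincinnJ6$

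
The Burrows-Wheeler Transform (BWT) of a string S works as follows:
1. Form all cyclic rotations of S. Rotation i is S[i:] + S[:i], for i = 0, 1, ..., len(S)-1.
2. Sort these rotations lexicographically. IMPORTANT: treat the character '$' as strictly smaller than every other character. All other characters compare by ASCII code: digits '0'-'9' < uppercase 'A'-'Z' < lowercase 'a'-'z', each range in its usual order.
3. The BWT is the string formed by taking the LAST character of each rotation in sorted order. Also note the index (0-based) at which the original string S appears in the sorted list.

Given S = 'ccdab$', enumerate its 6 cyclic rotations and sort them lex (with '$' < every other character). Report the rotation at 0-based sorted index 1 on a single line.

Answer: ab$ccd

Derivation:
All 6 rotations (rotation i = S[i:]+S[:i]):
  rot[0] = ccdab$
  rot[1] = cdab$c
  rot[2] = dab$cc
  rot[3] = ab$ccd
  rot[4] = b$ccda
  rot[5] = $ccdab
Sorted (with $ < everything):
  sorted[0] = $ccdab
  sorted[1] = ab$ccd
  sorted[2] = b$ccda
  sorted[3] = ccdab$
  sorted[4] = cdab$c
  sorted[5] = dab$cc
sorted[1] = ab$ccd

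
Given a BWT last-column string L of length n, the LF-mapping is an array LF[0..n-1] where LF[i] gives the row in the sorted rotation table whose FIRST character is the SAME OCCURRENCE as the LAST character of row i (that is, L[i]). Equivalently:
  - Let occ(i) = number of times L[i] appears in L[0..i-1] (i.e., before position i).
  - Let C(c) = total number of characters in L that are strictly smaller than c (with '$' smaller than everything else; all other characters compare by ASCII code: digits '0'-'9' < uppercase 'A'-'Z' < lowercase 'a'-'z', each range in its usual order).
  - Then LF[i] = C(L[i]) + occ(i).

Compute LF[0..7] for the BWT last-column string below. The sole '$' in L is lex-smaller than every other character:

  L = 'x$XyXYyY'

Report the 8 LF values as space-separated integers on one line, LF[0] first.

Answer: 5 0 1 6 2 3 7 4

Derivation:
Char counts: '$':1, 'X':2, 'Y':2, 'x':1, 'y':2
C (first-col start): C('$')=0, C('X')=1, C('Y')=3, C('x')=5, C('y')=6
L[0]='x': occ=0, LF[0]=C('x')+0=5+0=5
L[1]='$': occ=0, LF[1]=C('$')+0=0+0=0
L[2]='X': occ=0, LF[2]=C('X')+0=1+0=1
L[3]='y': occ=0, LF[3]=C('y')+0=6+0=6
L[4]='X': occ=1, LF[4]=C('X')+1=1+1=2
L[5]='Y': occ=0, LF[5]=C('Y')+0=3+0=3
L[6]='y': occ=1, LF[6]=C('y')+1=6+1=7
L[7]='Y': occ=1, LF[7]=C('Y')+1=3+1=4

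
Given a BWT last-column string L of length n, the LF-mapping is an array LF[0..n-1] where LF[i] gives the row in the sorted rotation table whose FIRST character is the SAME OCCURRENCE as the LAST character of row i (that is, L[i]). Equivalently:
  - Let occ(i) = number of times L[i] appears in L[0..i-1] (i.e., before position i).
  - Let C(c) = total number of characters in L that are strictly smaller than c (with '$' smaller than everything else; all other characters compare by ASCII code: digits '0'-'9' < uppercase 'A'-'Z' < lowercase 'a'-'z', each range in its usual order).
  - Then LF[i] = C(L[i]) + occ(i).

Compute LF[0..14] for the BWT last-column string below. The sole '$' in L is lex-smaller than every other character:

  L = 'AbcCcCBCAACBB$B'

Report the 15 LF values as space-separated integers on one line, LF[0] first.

Char counts: '$':1, 'A':3, 'B':4, 'C':4, 'b':1, 'c':2
C (first-col start): C('$')=0, C('A')=1, C('B')=4, C('C')=8, C('b')=12, C('c')=13
L[0]='A': occ=0, LF[0]=C('A')+0=1+0=1
L[1]='b': occ=0, LF[1]=C('b')+0=12+0=12
L[2]='c': occ=0, LF[2]=C('c')+0=13+0=13
L[3]='C': occ=0, LF[3]=C('C')+0=8+0=8
L[4]='c': occ=1, LF[4]=C('c')+1=13+1=14
L[5]='C': occ=1, LF[5]=C('C')+1=8+1=9
L[6]='B': occ=0, LF[6]=C('B')+0=4+0=4
L[7]='C': occ=2, LF[7]=C('C')+2=8+2=10
L[8]='A': occ=1, LF[8]=C('A')+1=1+1=2
L[9]='A': occ=2, LF[9]=C('A')+2=1+2=3
L[10]='C': occ=3, LF[10]=C('C')+3=8+3=11
L[11]='B': occ=1, LF[11]=C('B')+1=4+1=5
L[12]='B': occ=2, LF[12]=C('B')+2=4+2=6
L[13]='$': occ=0, LF[13]=C('$')+0=0+0=0
L[14]='B': occ=3, LF[14]=C('B')+3=4+3=7

Answer: 1 12 13 8 14 9 4 10 2 3 11 5 6 0 7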